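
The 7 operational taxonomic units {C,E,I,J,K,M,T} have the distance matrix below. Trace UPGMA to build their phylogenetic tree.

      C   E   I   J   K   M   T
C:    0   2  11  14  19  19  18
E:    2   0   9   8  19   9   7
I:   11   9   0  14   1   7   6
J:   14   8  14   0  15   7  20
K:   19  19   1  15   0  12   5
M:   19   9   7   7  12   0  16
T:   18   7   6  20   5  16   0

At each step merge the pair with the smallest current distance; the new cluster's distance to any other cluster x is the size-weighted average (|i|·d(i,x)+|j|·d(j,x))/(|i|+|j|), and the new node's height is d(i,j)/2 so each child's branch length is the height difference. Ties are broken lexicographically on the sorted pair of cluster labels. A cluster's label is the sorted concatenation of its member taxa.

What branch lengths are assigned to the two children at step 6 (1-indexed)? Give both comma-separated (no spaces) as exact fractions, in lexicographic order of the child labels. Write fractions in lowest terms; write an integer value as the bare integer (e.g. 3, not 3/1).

1. join I+K (d=1) ⇒ IK; edges |I|=1/2, |K|=1/2
  updated: d(C,IK)=15, d(E,IK)=14, d(IK,J)=29/2, d(IK,M)=19/2, d(IK,T)=11/2
2. join C+E (d=2) ⇒ CE; edges |C|=1, |E|=1
  updated: d(CE,IK)=29/2, d(CE,J)=11, d(CE,M)=14, d(CE,T)=25/2
3. join IK+T (d=11/2) ⇒ IKT; edges |IK|=9/4, |T|=11/4
  updated: d(CE,IKT)=83/6, d(IKT,J)=49/3, d(IKT,M)=35/3
4. join J+M (d=7) ⇒ JM; edges |J|=7/2, |M|=7/2
  updated: d(CE,JM)=25/2, d(IKT,JM)=14
5. join CE+JM (d=25/2) ⇒ CEJM; edges |CE|=21/4, |JM|=11/4
  updated: d(CEJM,IKT)=167/12
6. join CEJM+IKT (d=167/12) ⇒ CEIJKMT; edges |CEJM|=17/24, |IKT|=101/24
final tree: (((C:1,E:1):21/4,(J:7/2,M:7/2):11/4):17/24,((I:1/2,K:1/2):9/4,T:11/4):101/24)
total length: 335/12

17/24,101/24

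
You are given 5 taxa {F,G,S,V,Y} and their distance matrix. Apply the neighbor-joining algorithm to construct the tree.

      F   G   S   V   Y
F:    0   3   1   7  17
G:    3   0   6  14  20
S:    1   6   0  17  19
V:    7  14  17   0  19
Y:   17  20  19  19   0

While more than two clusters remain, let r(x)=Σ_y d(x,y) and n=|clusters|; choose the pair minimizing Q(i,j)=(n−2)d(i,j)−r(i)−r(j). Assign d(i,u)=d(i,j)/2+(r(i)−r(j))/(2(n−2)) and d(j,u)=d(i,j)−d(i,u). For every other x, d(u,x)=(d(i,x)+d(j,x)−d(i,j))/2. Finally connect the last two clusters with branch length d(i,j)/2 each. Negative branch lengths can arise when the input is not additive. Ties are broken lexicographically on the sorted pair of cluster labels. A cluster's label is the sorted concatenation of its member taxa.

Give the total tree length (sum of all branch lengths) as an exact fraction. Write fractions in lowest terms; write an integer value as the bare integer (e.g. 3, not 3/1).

113/4

step 1: merge (V,Y) at d=19, Q=-75; branch lengths V→13/2, Y→25/2; new cluster VY
  updated: d(F,VY)=5/2, d(G,VY)=15/2, d(S,VY)=17/2
step 2: merge (F,S) at d=1, Q=-20; branch lengths F→-7/4, S→11/4; new cluster FS
  updated: d(FS,G)=4, d(FS,VY)=5
step 3: merge (FS,G) at d=4, Q=-33/2; branch lengths FS→3/4, G→13/4; new cluster FGS
  updated: d(FGS,VY)=17/4
step 4: merge (FGS,VY) at d=17/4; branch lengths FGS→17/8, VY→17/8; new cluster FGSVY
final tree: (((F:-7/4,S:11/4):3/4,G:13/4):17/8,(V:13/2,Y:25/2):17/8)
total length: 113/4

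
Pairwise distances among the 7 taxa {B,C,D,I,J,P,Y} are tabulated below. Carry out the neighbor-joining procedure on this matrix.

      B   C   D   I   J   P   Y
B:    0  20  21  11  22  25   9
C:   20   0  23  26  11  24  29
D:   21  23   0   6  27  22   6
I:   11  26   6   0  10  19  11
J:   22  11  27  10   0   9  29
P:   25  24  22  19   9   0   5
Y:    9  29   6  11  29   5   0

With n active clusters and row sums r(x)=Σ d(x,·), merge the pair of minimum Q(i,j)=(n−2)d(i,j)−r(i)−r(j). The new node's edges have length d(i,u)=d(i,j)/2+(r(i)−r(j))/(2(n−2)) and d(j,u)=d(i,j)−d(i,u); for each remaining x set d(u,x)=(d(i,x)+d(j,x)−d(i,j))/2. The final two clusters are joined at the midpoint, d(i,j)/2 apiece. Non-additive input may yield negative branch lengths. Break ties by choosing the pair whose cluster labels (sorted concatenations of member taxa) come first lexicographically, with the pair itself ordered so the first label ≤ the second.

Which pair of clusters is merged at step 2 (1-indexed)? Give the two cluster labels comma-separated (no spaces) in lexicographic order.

iteration 1: select C,J (d=11, Q=-186); attach at lengths (8, 3); label the merged cluster CJ
  updated: d(B,CJ)=31/2, d(CJ,D)=39/2, d(CJ,I)=25/2, d(CJ,P)=11, d(CJ,Y)=47/2
iteration 2: select CJ,P (d=11, Q=-120); attach at lengths (11/2, 11/2); label the merged cluster CJP
  updated: d(B,CJP)=59/4, d(CJP,D)=61/4, d(CJP,I)=41/4, d(CJP,Y)=35/4
iteration 3: select D,I (d=6, Q=-137/2); attach at lengths (14/3, 4/3); label the merged cluster DI
  updated: d(B,DI)=13, d(CJP,DI)=39/4, d(DI,Y)=11/2
iteration 4: select B,Y (d=9, Q=-42); attach at lengths (63/8, 9/8); label the merged cluster BY
  updated: d(BY,CJP)=29/4, d(BY,DI)=19/4
iteration 5: select BY,CJP (d=29/4, Q=-87/4); attach at lengths (9/8, 49/8); label the merged cluster BCJPY
  updated: d(BCJPY,DI)=29/8
iteration 6: select BCJPY,DI (d=29/8); attach at lengths (29/16, 29/16); label the merged cluster BCDIJPY
final tree: (((B:63/8,Y:9/8):9/8,((C:8,J:3):11/2,P:11/2):49/8):29/16,(D:14/3,I:4/3):29/16)
total length: 383/8

CJ,P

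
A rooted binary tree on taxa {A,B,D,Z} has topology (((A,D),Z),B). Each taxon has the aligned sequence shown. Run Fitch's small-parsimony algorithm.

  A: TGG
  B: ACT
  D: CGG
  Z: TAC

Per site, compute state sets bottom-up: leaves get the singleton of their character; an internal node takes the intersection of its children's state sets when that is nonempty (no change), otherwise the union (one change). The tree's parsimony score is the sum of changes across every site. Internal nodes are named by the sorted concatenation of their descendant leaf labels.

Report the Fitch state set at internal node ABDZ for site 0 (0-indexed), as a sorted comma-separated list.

A,T

AD@0: {T} ∪ {C} = {C,T} (union, +1)
ADZ@0: {C,T} ∩ {T} = {T} (intersection, +0)
ABDZ@0: {T} ∪ {A} = {A,T} (union, +1)
AD@1: {G} ∩ {G} = {G} (intersection, +0)
ADZ@1: {G} ∪ {A} = {A,G} (union, +1)
ABDZ@1: {A,G} ∪ {C} = {A,C,G} (union, +1)
AD@2: {G} ∩ {G} = {G} (intersection, +0)
ADZ@2: {G} ∪ {C} = {C,G} (union, +1)
ABDZ@2: {C,G} ∪ {T} = {C,G,T} (union, +1)
per-site changes: [2, 2, 2]; total = 6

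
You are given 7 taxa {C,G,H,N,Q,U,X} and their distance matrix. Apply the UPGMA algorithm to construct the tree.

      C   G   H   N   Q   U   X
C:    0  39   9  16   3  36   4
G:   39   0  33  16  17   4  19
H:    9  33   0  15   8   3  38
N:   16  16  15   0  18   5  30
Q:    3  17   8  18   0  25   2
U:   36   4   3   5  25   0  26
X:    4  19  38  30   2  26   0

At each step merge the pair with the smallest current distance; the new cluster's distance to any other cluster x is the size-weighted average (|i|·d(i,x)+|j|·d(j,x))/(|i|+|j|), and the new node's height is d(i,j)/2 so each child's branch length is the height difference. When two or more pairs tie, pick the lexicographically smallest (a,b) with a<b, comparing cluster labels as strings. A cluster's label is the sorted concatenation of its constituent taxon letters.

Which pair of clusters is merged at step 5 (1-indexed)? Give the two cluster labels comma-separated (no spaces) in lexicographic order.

1. join Q+X (d=2) ⇒ QX; edges |Q|=1, |X|=1
  updated: d(C,QX)=7/2, d(G,QX)=18, d(H,QX)=23, d(N,QX)=24, d(QX,U)=51/2
2. join H+U (d=3) ⇒ HU; edges |H|=3/2, |U|=3/2
  updated: d(C,HU)=45/2, d(G,HU)=37/2, d(HU,N)=10, d(HU,QX)=97/4
3. join C+QX (d=7/2) ⇒ CQX; edges |C|=7/4, |QX|=3/4
  updated: d(CQX,G)=25, d(CQX,HU)=71/3, d(CQX,N)=64/3
4. join HU+N (d=10) ⇒ HNU; edges |HU|=7/2, |N|=5
  updated: d(CQX,HNU)=206/9, d(G,HNU)=53/3
5. join G+HNU (d=53/3) ⇒ GHNU; edges |G|=53/6, |HNU|=23/6
  updated: d(CQX,GHNU)=281/12
6. join CQX+GHNU (d=281/12) ⇒ CGHNQUX; edges |CQX|=239/24, |GHNU|=23/8
final tree: ((C:7/4,(Q:1,X:1):3/4):239/24,(G:53/6,((H:3/2,U:3/2):7/2,N:5):23/6):23/8)
total length: 83/2

G,HNU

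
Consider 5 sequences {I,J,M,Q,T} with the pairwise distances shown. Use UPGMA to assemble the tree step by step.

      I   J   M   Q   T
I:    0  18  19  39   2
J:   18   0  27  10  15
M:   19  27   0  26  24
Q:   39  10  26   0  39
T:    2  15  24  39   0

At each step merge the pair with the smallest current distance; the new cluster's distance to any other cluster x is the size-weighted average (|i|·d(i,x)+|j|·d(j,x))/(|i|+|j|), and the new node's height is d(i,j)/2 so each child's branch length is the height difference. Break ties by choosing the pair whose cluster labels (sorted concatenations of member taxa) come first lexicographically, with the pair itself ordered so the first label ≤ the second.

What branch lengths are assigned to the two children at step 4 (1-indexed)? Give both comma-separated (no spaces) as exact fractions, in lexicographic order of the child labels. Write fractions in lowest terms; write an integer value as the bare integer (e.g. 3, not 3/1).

35/12,26/3

step 1: merge (I,T) at d=2; branch lengths I→1, T→1; new cluster IT
  updated: d(IT,J)=33/2, d(IT,M)=43/2, d(IT,Q)=39
step 2: merge (J,Q) at d=10; branch lengths J→5, Q→5; new cluster JQ
  updated: d(IT,JQ)=111/4, d(JQ,M)=53/2
step 3: merge (IT,M) at d=43/2; branch lengths IT→39/4, M→43/4; new cluster IMT
  updated: d(IMT,JQ)=82/3
step 4: merge (IMT,JQ) at d=82/3; branch lengths IMT→35/12, JQ→26/3; new cluster IJMQT
final tree: (((I:1,T:1):39/4,M:43/4):35/12,(J:5,Q:5):26/3)
total length: 529/12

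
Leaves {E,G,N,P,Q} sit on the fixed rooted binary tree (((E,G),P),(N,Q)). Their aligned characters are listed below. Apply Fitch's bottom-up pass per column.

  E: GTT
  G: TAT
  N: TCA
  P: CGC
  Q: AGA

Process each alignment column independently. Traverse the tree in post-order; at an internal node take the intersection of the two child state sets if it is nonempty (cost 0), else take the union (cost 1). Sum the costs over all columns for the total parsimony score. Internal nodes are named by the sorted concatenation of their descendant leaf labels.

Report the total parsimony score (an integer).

[col 0] EG: children E:{G}, G:{T} ∪→ {G,T}; cost 1
[col 0] EGP: children EG:{G,T}, P:{C} ∪→ {C,G,T}; cost 1
[col 0] NQ: children N:{T}, Q:{A} ∪→ {A,T}; cost 1
[col 0] EGNPQ: children EGP:{C,G,T}, NQ:{A,T} ∩→ {T}; cost 0
[col 1] EG: children E:{T}, G:{A} ∪→ {A,T}; cost 1
[col 1] EGP: children EG:{A,T}, P:{G} ∪→ {A,G,T}; cost 1
[col 1] NQ: children N:{C}, Q:{G} ∪→ {C,G}; cost 1
[col 1] EGNPQ: children EGP:{A,G,T}, NQ:{C,G} ∩→ {G}; cost 0
[col 2] EG: children E:{T}, G:{T} ∩→ {T}; cost 0
[col 2] EGP: children EG:{T}, P:{C} ∪→ {C,T}; cost 1
[col 2] NQ: children N:{A}, Q:{A} ∩→ {A}; cost 0
[col 2] EGNPQ: children EGP:{C,T}, NQ:{A} ∪→ {A,C,T}; cost 1
per-site changes: [3, 3, 2]; total = 8

8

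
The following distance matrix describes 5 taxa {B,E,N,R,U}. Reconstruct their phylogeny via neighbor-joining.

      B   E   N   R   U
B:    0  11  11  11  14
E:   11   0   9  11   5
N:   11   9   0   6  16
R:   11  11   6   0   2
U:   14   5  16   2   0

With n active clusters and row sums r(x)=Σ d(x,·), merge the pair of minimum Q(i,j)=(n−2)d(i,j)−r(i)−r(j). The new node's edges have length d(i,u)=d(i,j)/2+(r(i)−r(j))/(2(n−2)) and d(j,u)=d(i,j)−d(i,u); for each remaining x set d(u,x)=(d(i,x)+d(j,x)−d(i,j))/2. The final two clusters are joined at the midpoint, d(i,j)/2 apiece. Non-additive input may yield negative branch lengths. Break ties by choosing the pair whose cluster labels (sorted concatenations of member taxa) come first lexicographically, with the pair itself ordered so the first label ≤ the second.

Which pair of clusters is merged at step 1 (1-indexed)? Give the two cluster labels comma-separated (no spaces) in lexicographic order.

step 1: merge (R,U) at d=2, Q=-61; branch lengths R→-1/6, U→13/6; new cluster RU
  updated: d(B,RU)=23/2, d(E,RU)=7, d(N,RU)=10
step 2: merge (B,N) at d=11, Q=-83/2; branch lengths B→51/8, N→37/8; new cluster BN
  updated: d(BN,E)=9/2, d(BN,RU)=21/4
step 3: merge (BN,E) at d=9/2, Q=-67/4; branch lengths BN→11/8, E→25/8; new cluster BEN
  updated: d(BEN,RU)=31/8
step 4: merge (BEN,RU) at d=31/8; branch lengths BEN→31/16, RU→31/16; new cluster BENRU
final tree: (((B:51/8,N:37/8):11/8,E:25/8):31/16,(R:-1/6,U:13/6):31/16)
total length: 171/8

R,U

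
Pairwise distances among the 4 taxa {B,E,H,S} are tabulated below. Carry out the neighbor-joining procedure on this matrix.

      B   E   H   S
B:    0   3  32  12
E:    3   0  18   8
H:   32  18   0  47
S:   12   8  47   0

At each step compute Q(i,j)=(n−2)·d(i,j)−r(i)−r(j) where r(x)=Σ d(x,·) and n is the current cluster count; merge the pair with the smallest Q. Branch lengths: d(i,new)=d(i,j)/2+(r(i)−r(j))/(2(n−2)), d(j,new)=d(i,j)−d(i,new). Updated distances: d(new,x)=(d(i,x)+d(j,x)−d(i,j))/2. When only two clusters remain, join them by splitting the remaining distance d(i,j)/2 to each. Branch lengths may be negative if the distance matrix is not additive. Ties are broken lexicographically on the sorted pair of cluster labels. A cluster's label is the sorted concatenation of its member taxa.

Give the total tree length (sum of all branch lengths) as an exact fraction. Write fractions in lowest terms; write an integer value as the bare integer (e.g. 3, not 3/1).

iteration 1: select B,S (d=12, Q=-90); attach at lengths (1, 11); label the merged cluster BS
  updated: d(BS,E)=-1/2, d(BS,H)=67/2
iteration 2: select BS,E (d=-1/2, Q=-51); attach at lengths (15/2, -8); label the merged cluster BES
  updated: d(BES,H)=26
iteration 3: select BES,H (d=26); attach at lengths (13, 13); label the merged cluster BEHS
final tree: (((B:1,S:11):15/2,E:-8):13,H:13)
total length: 75/2

75/2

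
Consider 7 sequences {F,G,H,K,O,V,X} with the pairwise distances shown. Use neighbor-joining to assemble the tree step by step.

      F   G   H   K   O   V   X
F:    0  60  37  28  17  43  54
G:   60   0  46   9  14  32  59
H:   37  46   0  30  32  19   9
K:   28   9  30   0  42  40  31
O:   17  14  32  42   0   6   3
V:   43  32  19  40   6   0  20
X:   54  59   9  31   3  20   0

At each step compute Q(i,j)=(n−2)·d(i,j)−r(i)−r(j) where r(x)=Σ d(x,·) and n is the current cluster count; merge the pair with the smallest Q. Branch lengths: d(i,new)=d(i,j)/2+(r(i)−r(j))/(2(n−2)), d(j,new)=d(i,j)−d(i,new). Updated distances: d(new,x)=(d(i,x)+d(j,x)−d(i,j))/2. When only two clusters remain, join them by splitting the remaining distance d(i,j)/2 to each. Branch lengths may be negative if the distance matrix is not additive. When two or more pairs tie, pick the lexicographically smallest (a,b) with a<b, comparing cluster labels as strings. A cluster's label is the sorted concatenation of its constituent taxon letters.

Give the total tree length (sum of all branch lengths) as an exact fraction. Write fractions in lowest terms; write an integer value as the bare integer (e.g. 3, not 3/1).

step 1: merge (G,K) at d=9, Q=-355; branch lengths G→17/2, K→1/2; new cluster GK
  updated: d(F,GK)=79/2, d(GK,H)=67/2, d(GK,O)=47/2, d(GK,V)=63/2, d(GK,X)=81/2
step 2: merge (H,X) at d=9, Q=-221; branch lengths H→5, X→4; new cluster HX
  updated: d(F,HX)=41, d(GK,HX)=65/2, d(HX,O)=13, d(HX,V)=15
step 3: merge (HX,V) at d=15, Q=-152; branch lengths HX→17/2, V→13/2; new cluster HVX
  updated: d(F,HVX)=69/2, d(GK,HVX)=49/2, d(HVX,O)=2
step 4: merge (F,GK) at d=79/2, Q=-199/2; branch lengths F→165/8, GK→151/8; new cluster FGK
  updated: d(FGK,HVX)=39/4, d(FGK,O)=1/2
step 5: merge (FGK,HVX) at d=39/4, Q=-49/4; branch lengths FGK→33/8, HVX→45/8; new cluster FGHKVX
  updated: d(FGHKVX,O)=-29/8
step 6: merge (FGHKVX,O) at d=-29/8; branch lengths FGHKVX→-29/16, O→-29/16; new cluster FGHKOVX
final tree: (((F:165/8,(G:17/2,K:1/2):151/8):33/8,((H:5,X:4):17/2,V:13/2):45/8):-29/16,O:-29/16)
total length: 629/8

629/8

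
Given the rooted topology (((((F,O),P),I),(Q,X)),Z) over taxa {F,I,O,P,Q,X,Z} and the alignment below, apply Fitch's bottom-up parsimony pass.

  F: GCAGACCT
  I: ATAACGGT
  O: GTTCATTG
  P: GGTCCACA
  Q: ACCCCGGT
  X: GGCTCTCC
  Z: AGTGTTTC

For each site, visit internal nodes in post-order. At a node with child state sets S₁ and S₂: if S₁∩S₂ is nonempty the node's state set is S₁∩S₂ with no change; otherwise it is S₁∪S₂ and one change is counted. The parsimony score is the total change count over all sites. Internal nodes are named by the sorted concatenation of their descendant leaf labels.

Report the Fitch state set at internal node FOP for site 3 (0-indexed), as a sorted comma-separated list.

[col 0] FO: children F:{G}, O:{G} ∩→ {G}; cost 0
[col 0] FOP: children FO:{G}, P:{G} ∩→ {G}; cost 0
[col 0] FIOP: children FOP:{G}, I:{A} ∪→ {A,G}; cost 1
[col 0] QX: children Q:{A}, X:{G} ∪→ {A,G}; cost 1
[col 0] FIOPQX: children FIOP:{A,G}, QX:{A,G} ∩→ {A,G}; cost 0
[col 0] FIOPQXZ: children FIOPQX:{A,G}, Z:{A} ∩→ {A}; cost 0
[col 1] FO: children F:{C}, O:{T} ∪→ {C,T}; cost 1
[col 1] FOP: children FO:{C,T}, P:{G} ∪→ {C,G,T}; cost 1
[col 1] FIOP: children FOP:{C,G,T}, I:{T} ∩→ {T}; cost 0
[col 1] QX: children Q:{C}, X:{G} ∪→ {C,G}; cost 1
[col 1] FIOPQX: children FIOP:{T}, QX:{C,G} ∪→ {C,G,T}; cost 1
[col 1] FIOPQXZ: children FIOPQX:{C,G,T}, Z:{G} ∩→ {G}; cost 0
[col 2] FO: children F:{A}, O:{T} ∪→ {A,T}; cost 1
[col 2] FOP: children FO:{A,T}, P:{T} ∩→ {T}; cost 0
[col 2] FIOP: children FOP:{T}, I:{A} ∪→ {A,T}; cost 1
[col 2] QX: children Q:{C}, X:{C} ∩→ {C}; cost 0
[col 2] FIOPQX: children FIOP:{A,T}, QX:{C} ∪→ {A,C,T}; cost 1
[col 2] FIOPQXZ: children FIOPQX:{A,C,T}, Z:{T} ∩→ {T}; cost 0
[col 3] FO: children F:{G}, O:{C} ∪→ {C,G}; cost 1
[col 3] FOP: children FO:{C,G}, P:{C} ∩→ {C}; cost 0
[col 3] FIOP: children FOP:{C}, I:{A} ∪→ {A,C}; cost 1
[col 3] QX: children Q:{C}, X:{T} ∪→ {C,T}; cost 1
[col 3] FIOPQX: children FIOP:{A,C}, QX:{C,T} ∩→ {C}; cost 0
[col 3] FIOPQXZ: children FIOPQX:{C}, Z:{G} ∪→ {C,G}; cost 1
[col 4] FO: children F:{A}, O:{A} ∩→ {A}; cost 0
[col 4] FOP: children FO:{A}, P:{C} ∪→ {A,C}; cost 1
[col 4] FIOP: children FOP:{A,C}, I:{C} ∩→ {C}; cost 0
[col 4] QX: children Q:{C}, X:{C} ∩→ {C}; cost 0
[col 4] FIOPQX: children FIOP:{C}, QX:{C} ∩→ {C}; cost 0
[col 4] FIOPQXZ: children FIOPQX:{C}, Z:{T} ∪→ {C,T}; cost 1
[col 5] FO: children F:{C}, O:{T} ∪→ {C,T}; cost 1
[col 5] FOP: children FO:{C,T}, P:{A} ∪→ {A,C,T}; cost 1
[col 5] FIOP: children FOP:{A,C,T}, I:{G} ∪→ {A,C,G,T}; cost 1
[col 5] QX: children Q:{G}, X:{T} ∪→ {G,T}; cost 1
[col 5] FIOPQX: children FIOP:{A,C,G,T}, QX:{G,T} ∩→ {G,T}; cost 0
[col 5] FIOPQXZ: children FIOPQX:{G,T}, Z:{T} ∩→ {T}; cost 0
[col 6] FO: children F:{C}, O:{T} ∪→ {C,T}; cost 1
[col 6] FOP: children FO:{C,T}, P:{C} ∩→ {C}; cost 0
[col 6] FIOP: children FOP:{C}, I:{G} ∪→ {C,G}; cost 1
[col 6] QX: children Q:{G}, X:{C} ∪→ {C,G}; cost 1
[col 6] FIOPQX: children FIOP:{C,G}, QX:{C,G} ∩→ {C,G}; cost 0
[col 6] FIOPQXZ: children FIOPQX:{C,G}, Z:{T} ∪→ {C,G,T}; cost 1
[col 7] FO: children F:{T}, O:{G} ∪→ {G,T}; cost 1
[col 7] FOP: children FO:{G,T}, P:{A} ∪→ {A,G,T}; cost 1
[col 7] FIOP: children FOP:{A,G,T}, I:{T} ∩→ {T}; cost 0
[col 7] QX: children Q:{T}, X:{C} ∪→ {C,T}; cost 1
[col 7] FIOPQX: children FIOP:{T}, QX:{C,T} ∩→ {T}; cost 0
[col 7] FIOPQXZ: children FIOPQX:{T}, Z:{C} ∪→ {C,T}; cost 1
per-site changes: [2, 4, 3, 4, 2, 4, 4, 4]; total = 27

C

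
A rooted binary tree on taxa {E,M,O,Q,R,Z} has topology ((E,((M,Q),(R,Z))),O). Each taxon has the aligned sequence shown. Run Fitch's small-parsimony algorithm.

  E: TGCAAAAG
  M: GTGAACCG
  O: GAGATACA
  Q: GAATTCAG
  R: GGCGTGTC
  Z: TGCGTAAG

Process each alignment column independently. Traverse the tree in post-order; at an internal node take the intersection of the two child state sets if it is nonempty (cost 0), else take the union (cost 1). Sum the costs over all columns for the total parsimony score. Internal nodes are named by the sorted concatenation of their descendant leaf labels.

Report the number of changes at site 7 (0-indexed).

2

MQ@0: {G} ∩ {G} = {G} (intersection, +0)
RZ@0: {G} ∪ {T} = {G,T} (union, +1)
MQRZ@0: {G} ∩ {G,T} = {G} (intersection, +0)
EMQRZ@0: {T} ∪ {G} = {G,T} (union, +1)
EMOQRZ@0: {G,T} ∩ {G} = {G} (intersection, +0)
MQ@1: {T} ∪ {A} = {A,T} (union, +1)
RZ@1: {G} ∩ {G} = {G} (intersection, +0)
MQRZ@1: {A,T} ∪ {G} = {A,G,T} (union, +1)
EMQRZ@1: {G} ∩ {A,G,T} = {G} (intersection, +0)
EMOQRZ@1: {G} ∪ {A} = {A,G} (union, +1)
MQ@2: {G} ∪ {A} = {A,G} (union, +1)
RZ@2: {C} ∩ {C} = {C} (intersection, +0)
MQRZ@2: {A,G} ∪ {C} = {A,C,G} (union, +1)
EMQRZ@2: {C} ∩ {A,C,G} = {C} (intersection, +0)
EMOQRZ@2: {C} ∪ {G} = {C,G} (union, +1)
MQ@3: {A} ∪ {T} = {A,T} (union, +1)
RZ@3: {G} ∩ {G} = {G} (intersection, +0)
MQRZ@3: {A,T} ∪ {G} = {A,G,T} (union, +1)
EMQRZ@3: {A} ∩ {A,G,T} = {A} (intersection, +0)
EMOQRZ@3: {A} ∩ {A} = {A} (intersection, +0)
MQ@4: {A} ∪ {T} = {A,T} (union, +1)
RZ@4: {T} ∩ {T} = {T} (intersection, +0)
MQRZ@4: {A,T} ∩ {T} = {T} (intersection, +0)
EMQRZ@4: {A} ∪ {T} = {A,T} (union, +1)
EMOQRZ@4: {A,T} ∩ {T} = {T} (intersection, +0)
MQ@5: {C} ∩ {C} = {C} (intersection, +0)
RZ@5: {G} ∪ {A} = {A,G} (union, +1)
MQRZ@5: {C} ∪ {A,G} = {A,C,G} (union, +1)
EMQRZ@5: {A} ∩ {A,C,G} = {A} (intersection, +0)
EMOQRZ@5: {A} ∩ {A} = {A} (intersection, +0)
MQ@6: {C} ∪ {A} = {A,C} (union, +1)
RZ@6: {T} ∪ {A} = {A,T} (union, +1)
MQRZ@6: {A,C} ∩ {A,T} = {A} (intersection, +0)
EMQRZ@6: {A} ∩ {A} = {A} (intersection, +0)
EMOQRZ@6: {A} ∪ {C} = {A,C} (union, +1)
MQ@7: {G} ∩ {G} = {G} (intersection, +0)
RZ@7: {C} ∪ {G} = {C,G} (union, +1)
MQRZ@7: {G} ∩ {C,G} = {G} (intersection, +0)
EMQRZ@7: {G} ∩ {G} = {G} (intersection, +0)
EMOQRZ@7: {G} ∪ {A} = {A,G} (union, +1)
per-site changes: [2, 3, 3, 2, 2, 2, 3, 2]; total = 19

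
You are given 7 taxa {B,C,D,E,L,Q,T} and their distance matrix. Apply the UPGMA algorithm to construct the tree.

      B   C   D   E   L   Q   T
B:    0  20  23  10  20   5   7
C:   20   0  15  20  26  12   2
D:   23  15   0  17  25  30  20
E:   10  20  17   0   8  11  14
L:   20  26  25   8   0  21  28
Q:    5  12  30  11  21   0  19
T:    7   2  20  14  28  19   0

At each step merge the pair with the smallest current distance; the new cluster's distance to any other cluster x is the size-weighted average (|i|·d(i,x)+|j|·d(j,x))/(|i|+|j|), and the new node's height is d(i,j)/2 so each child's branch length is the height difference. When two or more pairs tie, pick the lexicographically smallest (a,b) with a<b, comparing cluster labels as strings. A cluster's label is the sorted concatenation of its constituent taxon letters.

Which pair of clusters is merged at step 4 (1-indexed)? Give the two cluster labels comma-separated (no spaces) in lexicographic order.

BQ,CT

step 1: merge (C,T) at d=2; branch lengths C→1, T→1; new cluster CT
  updated: d(B,CT)=27/2, d(CT,D)=35/2, d(CT,E)=17, d(CT,L)=27, d(CT,Q)=31/2
step 2: merge (B,Q) at d=5; branch lengths B→5/2, Q→5/2; new cluster BQ
  updated: d(BQ,CT)=29/2, d(BQ,D)=53/2, d(BQ,E)=21/2, d(BQ,L)=41/2
step 3: merge (E,L) at d=8; branch lengths E→4, L→4; new cluster EL
  updated: d(BQ,EL)=31/2, d(CT,EL)=22, d(D,EL)=21
step 4: merge (BQ,CT) at d=29/2; branch lengths BQ→19/4, CT→25/4; new cluster BCQT
  updated: d(BCQT,D)=22, d(BCQT,EL)=75/4
step 5: merge (BCQT,EL) at d=75/4; branch lengths BCQT→17/8, EL→43/8; new cluster BCELQT
  updated: d(BCELQT,D)=65/3
step 6: merge (BCELQT,D) at d=65/3; branch lengths BCELQT→35/24, D→65/6; new cluster BCDELQT
final tree: ((((B:5/2,Q:5/2):19/4,(C:1,T:1):25/4):17/8,(E:4,L:4):43/8):35/24,D:65/6)
total length: 1099/24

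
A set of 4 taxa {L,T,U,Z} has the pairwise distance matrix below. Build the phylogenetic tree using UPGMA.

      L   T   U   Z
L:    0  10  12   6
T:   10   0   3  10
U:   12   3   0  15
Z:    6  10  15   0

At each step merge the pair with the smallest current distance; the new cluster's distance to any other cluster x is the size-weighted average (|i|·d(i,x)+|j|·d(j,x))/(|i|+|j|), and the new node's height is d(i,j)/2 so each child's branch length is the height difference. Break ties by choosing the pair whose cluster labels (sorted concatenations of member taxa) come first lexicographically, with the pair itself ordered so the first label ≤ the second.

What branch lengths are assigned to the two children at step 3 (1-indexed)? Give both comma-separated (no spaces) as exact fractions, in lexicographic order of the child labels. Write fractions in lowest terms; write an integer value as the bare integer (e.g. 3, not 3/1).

1. join T+U (d=3) ⇒ TU; edges |T|=3/2, |U|=3/2
  updated: d(L,TU)=11, d(TU,Z)=25/2
2. join L+Z (d=6) ⇒ LZ; edges |L|=3, |Z|=3
  updated: d(LZ,TU)=47/4
3. join LZ+TU (d=47/4) ⇒ LTUZ; edges |LZ|=23/8, |TU|=35/8
final tree: ((L:3,Z:3):23/8,(T:3/2,U:3/2):35/8)
total length: 65/4

23/8,35/8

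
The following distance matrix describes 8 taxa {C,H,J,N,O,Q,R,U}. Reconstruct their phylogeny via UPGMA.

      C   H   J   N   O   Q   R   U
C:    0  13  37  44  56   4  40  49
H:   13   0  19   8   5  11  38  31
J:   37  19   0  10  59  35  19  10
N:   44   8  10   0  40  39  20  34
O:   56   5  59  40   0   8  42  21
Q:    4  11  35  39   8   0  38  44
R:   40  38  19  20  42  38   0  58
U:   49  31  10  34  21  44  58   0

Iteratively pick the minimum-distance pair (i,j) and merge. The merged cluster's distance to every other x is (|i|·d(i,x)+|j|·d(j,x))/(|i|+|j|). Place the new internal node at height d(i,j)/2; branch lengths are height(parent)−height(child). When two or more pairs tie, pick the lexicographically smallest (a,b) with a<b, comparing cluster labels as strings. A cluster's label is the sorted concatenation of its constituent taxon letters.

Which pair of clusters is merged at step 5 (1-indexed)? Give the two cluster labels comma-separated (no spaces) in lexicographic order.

step 1: merge (C,Q) at d=4; branch lengths C→2, Q→2; new cluster CQ
  updated: d(CQ,H)=12, d(CQ,J)=36, d(CQ,N)=83/2, d(CQ,O)=32, d(CQ,R)=39, d(CQ,U)=93/2
step 2: merge (H,O) at d=5; branch lengths H→5/2, O→5/2; new cluster HO
  updated: d(CQ,HO)=22, d(HO,J)=39, d(HO,N)=24, d(HO,R)=40, d(HO,U)=26
step 3: merge (J,N) at d=10; branch lengths J→5, N→5; new cluster JN
  updated: d(CQ,JN)=155/4, d(HO,JN)=63/2, d(JN,R)=39/2, d(JN,U)=22
step 4: merge (JN,R) at d=39/2; branch lengths JN→19/4, R→39/4; new cluster JNR
  updated: d(CQ,JNR)=233/6, d(HO,JNR)=103/3, d(JNR,U)=34
step 5: merge (CQ,HO) at d=22; branch lengths CQ→9, HO→17/2; new cluster CHOQ
  updated: d(CHOQ,JNR)=439/12, d(CHOQ,U)=145/4
step 6: merge (JNR,U) at d=34; branch lengths JNR→29/4, U→17; new cluster JNRU
  updated: d(CHOQ,JNRU)=73/2
step 7: merge (CHOQ,JNRU) at d=73/2; branch lengths CHOQ→29/4, JNRU→5/4; new cluster CHJNOQRU
final tree: (((C:2,Q:2):9,(H:5/2,O:5/2):17/2):29/4,(((J:5,N:5):19/4,R:39/4):29/4,U:17):5/4)
total length: 335/4

CQ,HO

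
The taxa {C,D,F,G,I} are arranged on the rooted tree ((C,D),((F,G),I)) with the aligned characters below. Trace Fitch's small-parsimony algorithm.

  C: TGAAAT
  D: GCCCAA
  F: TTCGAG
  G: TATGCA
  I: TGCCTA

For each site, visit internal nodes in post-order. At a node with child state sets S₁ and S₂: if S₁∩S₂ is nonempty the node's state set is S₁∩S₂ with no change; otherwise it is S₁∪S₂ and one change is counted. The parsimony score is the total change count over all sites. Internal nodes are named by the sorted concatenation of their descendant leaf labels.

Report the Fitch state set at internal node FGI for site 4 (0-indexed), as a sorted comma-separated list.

CD@0: {T} ∪ {G} = {G,T} (union, +1)
FG@0: {T} ∩ {T} = {T} (intersection, +0)
FGI@0: {T} ∩ {T} = {T} (intersection, +0)
CDFGI@0: {G,T} ∩ {T} = {T} (intersection, +0)
CD@1: {G} ∪ {C} = {C,G} (union, +1)
FG@1: {T} ∪ {A} = {A,T} (union, +1)
FGI@1: {A,T} ∪ {G} = {A,G,T} (union, +1)
CDFGI@1: {C,G} ∩ {A,G,T} = {G} (intersection, +0)
CD@2: {A} ∪ {C} = {A,C} (union, +1)
FG@2: {C} ∪ {T} = {C,T} (union, +1)
FGI@2: {C,T} ∩ {C} = {C} (intersection, +0)
CDFGI@2: {A,C} ∩ {C} = {C} (intersection, +0)
CD@3: {A} ∪ {C} = {A,C} (union, +1)
FG@3: {G} ∩ {G} = {G} (intersection, +0)
FGI@3: {G} ∪ {C} = {C,G} (union, +1)
CDFGI@3: {A,C} ∩ {C,G} = {C} (intersection, +0)
CD@4: {A} ∩ {A} = {A} (intersection, +0)
FG@4: {A} ∪ {C} = {A,C} (union, +1)
FGI@4: {A,C} ∪ {T} = {A,C,T} (union, +1)
CDFGI@4: {A} ∩ {A,C,T} = {A} (intersection, +0)
CD@5: {T} ∪ {A} = {A,T} (union, +1)
FG@5: {G} ∪ {A} = {A,G} (union, +1)
FGI@5: {A,G} ∩ {A} = {A} (intersection, +0)
CDFGI@5: {A,T} ∩ {A} = {A} (intersection, +0)
per-site changes: [1, 3, 2, 2, 2, 2]; total = 12

A,C,T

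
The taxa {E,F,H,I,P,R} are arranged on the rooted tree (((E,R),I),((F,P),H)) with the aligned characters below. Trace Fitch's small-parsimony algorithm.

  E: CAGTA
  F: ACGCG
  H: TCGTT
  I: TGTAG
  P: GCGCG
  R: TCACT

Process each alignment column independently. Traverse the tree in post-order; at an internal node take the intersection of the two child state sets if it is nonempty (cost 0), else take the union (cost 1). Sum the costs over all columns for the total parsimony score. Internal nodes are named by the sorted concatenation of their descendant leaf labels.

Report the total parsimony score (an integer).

13

ER@0: {C} ∪ {T} = {C,T} (union, +1)
EIR@0: {C,T} ∩ {T} = {T} (intersection, +0)
FP@0: {A} ∪ {G} = {A,G} (union, +1)
FHP@0: {A,G} ∪ {T} = {A,G,T} (union, +1)
EFHIPR@0: {T} ∩ {A,G,T} = {T} (intersection, +0)
ER@1: {A} ∪ {C} = {A,C} (union, +1)
EIR@1: {A,C} ∪ {G} = {A,C,G} (union, +1)
FP@1: {C} ∩ {C} = {C} (intersection, +0)
FHP@1: {C} ∩ {C} = {C} (intersection, +0)
EFHIPR@1: {A,C,G} ∩ {C} = {C} (intersection, +0)
ER@2: {G} ∪ {A} = {A,G} (union, +1)
EIR@2: {A,G} ∪ {T} = {A,G,T} (union, +1)
FP@2: {G} ∩ {G} = {G} (intersection, +0)
FHP@2: {G} ∩ {G} = {G} (intersection, +0)
EFHIPR@2: {A,G,T} ∩ {G} = {G} (intersection, +0)
ER@3: {T} ∪ {C} = {C,T} (union, +1)
EIR@3: {C,T} ∪ {A} = {A,C,T} (union, +1)
FP@3: {C} ∩ {C} = {C} (intersection, +0)
FHP@3: {C} ∪ {T} = {C,T} (union, +1)
EFHIPR@3: {A,C,T} ∩ {C,T} = {C,T} (intersection, +0)
ER@4: {A} ∪ {T} = {A,T} (union, +1)
EIR@4: {A,T} ∪ {G} = {A,G,T} (union, +1)
FP@4: {G} ∩ {G} = {G} (intersection, +0)
FHP@4: {G} ∪ {T} = {G,T} (union, +1)
EFHIPR@4: {A,G,T} ∩ {G,T} = {G,T} (intersection, +0)
per-site changes: [3, 2, 2, 3, 3]; total = 13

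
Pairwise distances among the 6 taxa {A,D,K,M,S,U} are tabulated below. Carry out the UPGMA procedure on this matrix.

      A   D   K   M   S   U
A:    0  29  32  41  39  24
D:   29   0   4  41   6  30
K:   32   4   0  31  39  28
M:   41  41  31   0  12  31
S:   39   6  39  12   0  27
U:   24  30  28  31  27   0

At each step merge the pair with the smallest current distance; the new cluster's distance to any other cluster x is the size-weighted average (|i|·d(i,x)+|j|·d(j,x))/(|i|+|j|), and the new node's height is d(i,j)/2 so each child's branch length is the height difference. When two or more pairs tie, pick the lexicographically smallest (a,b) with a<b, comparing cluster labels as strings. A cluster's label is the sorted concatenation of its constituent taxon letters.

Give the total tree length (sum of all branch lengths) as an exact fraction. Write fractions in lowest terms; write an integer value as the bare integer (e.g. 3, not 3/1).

267/4

1. join D+K (d=4) ⇒ DK; edges |D|=2, |K|=2
  updated: d(A,DK)=61/2, d(DK,M)=36, d(DK,S)=45/2, d(DK,U)=29
2. join M+S (d=12) ⇒ MS; edges |M|=6, |S|=6
  updated: d(A,MS)=40, d(DK,MS)=117/4, d(MS,U)=29
3. join A+U (d=24) ⇒ AU; edges |A|=12, |U|=12
  updated: d(AU,DK)=119/4, d(AU,MS)=69/2
4. join DK+MS (d=117/4) ⇒ DKMS; edges |DK|=101/8, |MS|=69/8
  updated: d(AU,DKMS)=257/8
5. join AU+DKMS (d=257/8) ⇒ ADKMSU; edges |AU|=65/16, |DKMS|=23/16
final tree: ((A:12,U:12):65/16,((D:2,K:2):101/8,(M:6,S:6):69/8):23/16)
total length: 267/4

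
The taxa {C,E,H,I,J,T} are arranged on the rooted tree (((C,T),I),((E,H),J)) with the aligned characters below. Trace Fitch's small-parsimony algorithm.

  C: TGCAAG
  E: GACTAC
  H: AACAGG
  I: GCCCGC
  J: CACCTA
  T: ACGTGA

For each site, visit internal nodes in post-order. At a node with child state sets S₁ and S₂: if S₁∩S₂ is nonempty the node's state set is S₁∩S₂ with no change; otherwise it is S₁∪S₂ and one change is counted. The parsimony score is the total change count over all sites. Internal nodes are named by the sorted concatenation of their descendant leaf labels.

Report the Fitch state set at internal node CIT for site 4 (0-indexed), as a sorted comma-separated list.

[col 0] CT: children C:{T}, T:{A} ∪→ {A,T}; cost 1
[col 0] CIT: children CT:{A,T}, I:{G} ∪→ {A,G,T}; cost 1
[col 0] EH: children E:{G}, H:{A} ∪→ {A,G}; cost 1
[col 0] EHJ: children EH:{A,G}, J:{C} ∪→ {A,C,G}; cost 1
[col 0] CEHIJT: children CIT:{A,G,T}, EHJ:{A,C,G} ∩→ {A,G}; cost 0
[col 1] CT: children C:{G}, T:{C} ∪→ {C,G}; cost 1
[col 1] CIT: children CT:{C,G}, I:{C} ∩→ {C}; cost 0
[col 1] EH: children E:{A}, H:{A} ∩→ {A}; cost 0
[col 1] EHJ: children EH:{A}, J:{A} ∩→ {A}; cost 0
[col 1] CEHIJT: children CIT:{C}, EHJ:{A} ∪→ {A,C}; cost 1
[col 2] CT: children C:{C}, T:{G} ∪→ {C,G}; cost 1
[col 2] CIT: children CT:{C,G}, I:{C} ∩→ {C}; cost 0
[col 2] EH: children E:{C}, H:{C} ∩→ {C}; cost 0
[col 2] EHJ: children EH:{C}, J:{C} ∩→ {C}; cost 0
[col 2] CEHIJT: children CIT:{C}, EHJ:{C} ∩→ {C}; cost 0
[col 3] CT: children C:{A}, T:{T} ∪→ {A,T}; cost 1
[col 3] CIT: children CT:{A,T}, I:{C} ∪→ {A,C,T}; cost 1
[col 3] EH: children E:{T}, H:{A} ∪→ {A,T}; cost 1
[col 3] EHJ: children EH:{A,T}, J:{C} ∪→ {A,C,T}; cost 1
[col 3] CEHIJT: children CIT:{A,C,T}, EHJ:{A,C,T} ∩→ {A,C,T}; cost 0
[col 4] CT: children C:{A}, T:{G} ∪→ {A,G}; cost 1
[col 4] CIT: children CT:{A,G}, I:{G} ∩→ {G}; cost 0
[col 4] EH: children E:{A}, H:{G} ∪→ {A,G}; cost 1
[col 4] EHJ: children EH:{A,G}, J:{T} ∪→ {A,G,T}; cost 1
[col 4] CEHIJT: children CIT:{G}, EHJ:{A,G,T} ∩→ {G}; cost 0
[col 5] CT: children C:{G}, T:{A} ∪→ {A,G}; cost 1
[col 5] CIT: children CT:{A,G}, I:{C} ∪→ {A,C,G}; cost 1
[col 5] EH: children E:{C}, H:{G} ∪→ {C,G}; cost 1
[col 5] EHJ: children EH:{C,G}, J:{A} ∪→ {A,C,G}; cost 1
[col 5] CEHIJT: children CIT:{A,C,G}, EHJ:{A,C,G} ∩→ {A,C,G}; cost 0
per-site changes: [4, 2, 1, 4, 3, 4]; total = 18

G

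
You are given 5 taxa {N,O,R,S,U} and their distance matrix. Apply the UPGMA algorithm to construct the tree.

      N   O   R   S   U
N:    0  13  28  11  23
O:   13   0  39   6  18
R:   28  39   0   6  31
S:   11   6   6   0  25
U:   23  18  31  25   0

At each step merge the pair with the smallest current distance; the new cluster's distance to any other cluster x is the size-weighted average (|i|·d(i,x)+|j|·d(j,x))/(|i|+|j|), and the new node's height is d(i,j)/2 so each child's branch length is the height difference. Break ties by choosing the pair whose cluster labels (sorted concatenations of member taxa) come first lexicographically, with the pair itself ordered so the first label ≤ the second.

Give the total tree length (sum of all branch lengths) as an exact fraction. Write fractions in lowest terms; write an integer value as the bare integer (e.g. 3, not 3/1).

46

1. join O+S (d=6) ⇒ OS; edges |O|=3, |S|=3
  updated: d(N,OS)=12, d(OS,R)=45/2, d(OS,U)=43/2
2. join N+OS (d=12) ⇒ NOS; edges |N|=6, |OS|=3
  updated: d(NOS,R)=73/3, d(NOS,U)=22
3. join NOS+U (d=22) ⇒ NOSU; edges |NOS|=5, |U|=11
  updated: d(NOSU,R)=26
4. join NOSU+R (d=26) ⇒ NORSU; edges |NOSU|=2, |R|=13
final tree: (((N:6,(O:3,S:3):3):5,U:11):2,R:13)
total length: 46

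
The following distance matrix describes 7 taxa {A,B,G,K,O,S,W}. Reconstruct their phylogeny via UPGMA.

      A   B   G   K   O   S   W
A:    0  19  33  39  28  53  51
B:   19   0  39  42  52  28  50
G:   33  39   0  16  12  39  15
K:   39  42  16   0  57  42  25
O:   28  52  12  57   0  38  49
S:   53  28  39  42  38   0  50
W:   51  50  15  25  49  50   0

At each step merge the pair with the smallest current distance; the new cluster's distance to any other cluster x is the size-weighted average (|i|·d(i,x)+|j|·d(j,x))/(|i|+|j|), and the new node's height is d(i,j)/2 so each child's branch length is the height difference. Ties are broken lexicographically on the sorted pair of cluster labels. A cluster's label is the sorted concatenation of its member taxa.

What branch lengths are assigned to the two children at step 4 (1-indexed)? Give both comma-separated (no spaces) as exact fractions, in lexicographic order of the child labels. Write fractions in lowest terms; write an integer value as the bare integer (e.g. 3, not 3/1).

iteration 1: select G,O (d=12); attach at lengths (6, 6); label the merged cluster GO
  updated: d(A,GO)=61/2, d(B,GO)=91/2, d(GO,K)=73/2, d(GO,S)=77/2, d(GO,W)=32
iteration 2: select A,B (d=19); attach at lengths (19/2, 19/2); label the merged cluster AB
  updated: d(AB,GO)=38, d(AB,K)=81/2, d(AB,S)=81/2, d(AB,W)=101/2
iteration 3: select K,W (d=25); attach at lengths (25/2, 25/2); label the merged cluster KW
  updated: d(AB,KW)=91/2, d(GO,KW)=137/4, d(KW,S)=46
iteration 4: select GO,KW (d=137/4); attach at lengths (89/8, 37/8); label the merged cluster GKOW
  updated: d(AB,GKOW)=167/4, d(GKOW,S)=169/4
iteration 5: select AB,S (d=81/2); attach at lengths (43/4, 81/4); label the merged cluster ABS
  updated: d(ABS,GKOW)=503/12
iteration 6: select ABS,GKOW (d=503/12); attach at lengths (17/24, 23/6); label the merged cluster ABGKOSW
final tree: (((A:19/2,B:19/2):43/4,S:81/4):17/24,((G:6,O:6):89/8,(K:25/2,W:25/2):37/8):23/6)
total length: 2575/24

89/8,37/8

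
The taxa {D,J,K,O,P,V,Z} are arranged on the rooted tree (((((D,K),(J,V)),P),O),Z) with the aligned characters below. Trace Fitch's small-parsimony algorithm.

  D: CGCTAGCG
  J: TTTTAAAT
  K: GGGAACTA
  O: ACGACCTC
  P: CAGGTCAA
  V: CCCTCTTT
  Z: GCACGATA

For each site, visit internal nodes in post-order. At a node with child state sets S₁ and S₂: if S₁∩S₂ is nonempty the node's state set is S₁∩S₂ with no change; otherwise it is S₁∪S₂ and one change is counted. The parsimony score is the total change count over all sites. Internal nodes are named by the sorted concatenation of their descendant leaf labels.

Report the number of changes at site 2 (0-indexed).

4

[col 0] DK: children D:{C}, K:{G} ∪→ {C,G}; cost 1
[col 0] JV: children J:{T}, V:{C} ∪→ {C,T}; cost 1
[col 0] DJKV: children DK:{C,G}, JV:{C,T} ∩→ {C}; cost 0
[col 0] DJKPV: children DJKV:{C}, P:{C} ∩→ {C}; cost 0
[col 0] DJKOPV: children DJKPV:{C}, O:{A} ∪→ {A,C}; cost 1
[col 0] DJKOPVZ: children DJKOPV:{A,C}, Z:{G} ∪→ {A,C,G}; cost 1
[col 1] DK: children D:{G}, K:{G} ∩→ {G}; cost 0
[col 1] JV: children J:{T}, V:{C} ∪→ {C,T}; cost 1
[col 1] DJKV: children DK:{G}, JV:{C,T} ∪→ {C,G,T}; cost 1
[col 1] DJKPV: children DJKV:{C,G,T}, P:{A} ∪→ {A,C,G,T}; cost 1
[col 1] DJKOPV: children DJKPV:{A,C,G,T}, O:{C} ∩→ {C}; cost 0
[col 1] DJKOPVZ: children DJKOPV:{C}, Z:{C} ∩→ {C}; cost 0
[col 2] DK: children D:{C}, K:{G} ∪→ {C,G}; cost 1
[col 2] JV: children J:{T}, V:{C} ∪→ {C,T}; cost 1
[col 2] DJKV: children DK:{C,G}, JV:{C,T} ∩→ {C}; cost 0
[col 2] DJKPV: children DJKV:{C}, P:{G} ∪→ {C,G}; cost 1
[col 2] DJKOPV: children DJKPV:{C,G}, O:{G} ∩→ {G}; cost 0
[col 2] DJKOPVZ: children DJKOPV:{G}, Z:{A} ∪→ {A,G}; cost 1
[col 3] DK: children D:{T}, K:{A} ∪→ {A,T}; cost 1
[col 3] JV: children J:{T}, V:{T} ∩→ {T}; cost 0
[col 3] DJKV: children DK:{A,T}, JV:{T} ∩→ {T}; cost 0
[col 3] DJKPV: children DJKV:{T}, P:{G} ∪→ {G,T}; cost 1
[col 3] DJKOPV: children DJKPV:{G,T}, O:{A} ∪→ {A,G,T}; cost 1
[col 3] DJKOPVZ: children DJKOPV:{A,G,T}, Z:{C} ∪→ {A,C,G,T}; cost 1
[col 4] DK: children D:{A}, K:{A} ∩→ {A}; cost 0
[col 4] JV: children J:{A}, V:{C} ∪→ {A,C}; cost 1
[col 4] DJKV: children DK:{A}, JV:{A,C} ∩→ {A}; cost 0
[col 4] DJKPV: children DJKV:{A}, P:{T} ∪→ {A,T}; cost 1
[col 4] DJKOPV: children DJKPV:{A,T}, O:{C} ∪→ {A,C,T}; cost 1
[col 4] DJKOPVZ: children DJKOPV:{A,C,T}, Z:{G} ∪→ {A,C,G,T}; cost 1
[col 5] DK: children D:{G}, K:{C} ∪→ {C,G}; cost 1
[col 5] JV: children J:{A}, V:{T} ∪→ {A,T}; cost 1
[col 5] DJKV: children DK:{C,G}, JV:{A,T} ∪→ {A,C,G,T}; cost 1
[col 5] DJKPV: children DJKV:{A,C,G,T}, P:{C} ∩→ {C}; cost 0
[col 5] DJKOPV: children DJKPV:{C}, O:{C} ∩→ {C}; cost 0
[col 5] DJKOPVZ: children DJKOPV:{C}, Z:{A} ∪→ {A,C}; cost 1
[col 6] DK: children D:{C}, K:{T} ∪→ {C,T}; cost 1
[col 6] JV: children J:{A}, V:{T} ∪→ {A,T}; cost 1
[col 6] DJKV: children DK:{C,T}, JV:{A,T} ∩→ {T}; cost 0
[col 6] DJKPV: children DJKV:{T}, P:{A} ∪→ {A,T}; cost 1
[col 6] DJKOPV: children DJKPV:{A,T}, O:{T} ∩→ {T}; cost 0
[col 6] DJKOPVZ: children DJKOPV:{T}, Z:{T} ∩→ {T}; cost 0
[col 7] DK: children D:{G}, K:{A} ∪→ {A,G}; cost 1
[col 7] JV: children J:{T}, V:{T} ∩→ {T}; cost 0
[col 7] DJKV: children DK:{A,G}, JV:{T} ∪→ {A,G,T}; cost 1
[col 7] DJKPV: children DJKV:{A,G,T}, P:{A} ∩→ {A}; cost 0
[col 7] DJKOPV: children DJKPV:{A}, O:{C} ∪→ {A,C}; cost 1
[col 7] DJKOPVZ: children DJKOPV:{A,C}, Z:{A} ∩→ {A}; cost 0
per-site changes: [4, 3, 4, 4, 4, 4, 3, 3]; total = 29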